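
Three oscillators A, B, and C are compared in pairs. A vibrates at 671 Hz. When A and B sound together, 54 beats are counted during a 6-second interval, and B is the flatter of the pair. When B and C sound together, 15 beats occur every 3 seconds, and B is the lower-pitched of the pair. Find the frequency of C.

667 Hz

A–B: Beat frequency = 54/6 = 9 Hz.
B is below A, so f_B = 671 − 9 = 662 Hz.
B–C: Beat frequency = 15/3 = 5 Hz.
C is above B, so f_C = 662 + 5 = 667 Hz.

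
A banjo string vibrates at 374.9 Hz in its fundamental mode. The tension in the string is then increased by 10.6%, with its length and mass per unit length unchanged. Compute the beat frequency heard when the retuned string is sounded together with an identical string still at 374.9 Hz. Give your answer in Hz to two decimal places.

For a string, f ∝ √T, so the new frequency is 374.9·√1.106 = 394.2693 Hz.
f_beat = |394.2693 − 374.9| = 19.37 Hz.

19.37 Hz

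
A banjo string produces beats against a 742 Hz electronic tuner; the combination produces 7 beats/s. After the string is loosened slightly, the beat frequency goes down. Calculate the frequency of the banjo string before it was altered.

749 Hz

|f − 742| = 7, so the banjo string was at either 735 Hz or 749 Hz.
Reducing tension lowers a string's frequency; the adjustment lowers the banjo string's frequency.
The beat rate fell, so the adjustment moved the banjo string toward 742 Hz — it must have started above the reference.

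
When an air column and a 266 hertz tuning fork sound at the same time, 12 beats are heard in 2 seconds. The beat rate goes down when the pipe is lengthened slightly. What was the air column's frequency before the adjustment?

Beat frequency = 12/2 = 6 Hz.
|f − 266| = 6, so the air column was at either 260 Hz or 272 Hz.
A longer pipe has a lower fundamental; the adjustment lowers the air column's frequency.
The beat rate fell, so the adjustment moved the air column toward 266 Hz — it must have started above the reference.

272 Hz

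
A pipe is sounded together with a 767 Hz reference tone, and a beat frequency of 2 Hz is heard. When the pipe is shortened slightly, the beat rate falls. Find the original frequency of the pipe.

765 Hz

|f − 767| = 2, so the pipe was at either 765 Hz or 769 Hz.
A shorter pipe has a higher fundamental; the adjustment raises the pipe's frequency.
The beat rate fell, so the adjustment moved the pipe toward 767 Hz — it must have started below the reference.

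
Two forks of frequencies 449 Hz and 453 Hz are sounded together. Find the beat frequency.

f_beat = |f₁ − f₂|.
|449 − 453| = 4 Hz.

4 Hz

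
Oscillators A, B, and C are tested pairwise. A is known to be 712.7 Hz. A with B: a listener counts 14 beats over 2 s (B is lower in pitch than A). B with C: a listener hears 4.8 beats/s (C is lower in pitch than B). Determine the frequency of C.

700.9 Hz

A–B: Beat frequency = 14/2 = 7 Hz.
B is below A, so f_B = 712.7 − 7 = 705.7 Hz.
C is below B, so f_C = 705.7 − 4.8 = 700.9 Hz.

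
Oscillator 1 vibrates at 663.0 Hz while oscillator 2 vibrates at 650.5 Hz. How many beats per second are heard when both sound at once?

Beats arise from superposition of two nearby frequencies; the beat rate is |f₁ − f₂|.
|663.0 − 650.5| = 12.5 Hz.

12.5 Hz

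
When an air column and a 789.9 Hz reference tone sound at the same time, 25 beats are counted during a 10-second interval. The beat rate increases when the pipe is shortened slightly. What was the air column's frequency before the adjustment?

792.4 Hz

Beat frequency = 25/10 = 2.5 Hz.
|f − 789.9| = 2.5, so the air column was at either 787.4 Hz or 792.4 Hz.
A shorter pipe has a higher fundamental; the adjustment raises the air column's frequency.
The beat rate rose, so the adjustment moved the air column further from 789.9 Hz — it was already above the reference.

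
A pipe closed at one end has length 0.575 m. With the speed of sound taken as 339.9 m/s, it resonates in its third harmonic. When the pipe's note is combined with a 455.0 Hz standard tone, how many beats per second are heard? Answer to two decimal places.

Closed pipe (odd harmonics): f_n = n·v/(4L) = 3·339.9/(4·0.575) = 443.3478 Hz.
f_beat = |443.3478 − 455.0| = 11.65 Hz.

11.65 Hz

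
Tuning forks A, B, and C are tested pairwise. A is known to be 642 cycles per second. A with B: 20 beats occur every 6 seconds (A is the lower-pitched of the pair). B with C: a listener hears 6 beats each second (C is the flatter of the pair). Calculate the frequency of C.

A–B: Beat frequency = 20/6 = 3.3333 Hz.
B is above A, so f_B = 642 + 3.3333 = 645.3333 Hz.
C is below B, so f_C = 645.3333 − 6 = 639.3333 Hz.

639.3333 Hz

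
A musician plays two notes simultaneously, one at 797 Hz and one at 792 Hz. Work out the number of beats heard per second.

5 Hz

Beats arise from superposition of two nearby frequencies; the beat rate is |f₁ − f₂|.
|797 − 792| = 5 Hz.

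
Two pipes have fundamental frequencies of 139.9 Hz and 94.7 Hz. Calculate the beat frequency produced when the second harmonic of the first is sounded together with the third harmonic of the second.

4.3 Hz

Second harmonic of the first: 2·139.9 = 279.8 Hz.
Third harmonic of the second: 3·94.7 = 284.1 Hz.
f_beat = |279.8 − 284.1| = 4.3 Hz.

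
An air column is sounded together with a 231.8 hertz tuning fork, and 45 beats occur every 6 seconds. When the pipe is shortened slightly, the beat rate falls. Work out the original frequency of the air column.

Beat frequency = 45/6 = 7.5 Hz.
|f − 231.8| = 7.5, so the air column was at either 224.3 Hz or 239.3 Hz.
A shorter pipe has a higher fundamental; the adjustment raises the air column's frequency.
The beat rate fell, so the adjustment moved the air column toward 231.8 Hz — it must have started below the reference.

224.3 Hz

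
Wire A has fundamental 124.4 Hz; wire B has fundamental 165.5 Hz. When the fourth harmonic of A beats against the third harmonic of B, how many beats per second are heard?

1.1 Hz

Fourth harmonic of the first: 4·124.4 = 497.6 Hz.
Third harmonic of the second: 3·165.5 = 496.5 Hz.
f_beat = |497.6 − 496.5| = 1.1 Hz.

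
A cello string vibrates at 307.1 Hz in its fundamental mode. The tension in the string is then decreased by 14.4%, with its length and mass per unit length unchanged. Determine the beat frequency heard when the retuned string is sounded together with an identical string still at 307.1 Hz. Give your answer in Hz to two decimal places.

For a string, f ∝ √T, so the new frequency is 307.1·√0.856 = 284.1297 Hz.
f_beat = |284.1297 − 307.1| = 22.97 Hz.

22.97 Hz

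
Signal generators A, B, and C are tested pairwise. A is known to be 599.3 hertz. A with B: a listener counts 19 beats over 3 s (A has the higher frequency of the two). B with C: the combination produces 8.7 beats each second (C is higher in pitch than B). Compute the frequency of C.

601.6667 Hz

A–B: Beat frequency = 19/3 = 6.3333 Hz.
B is below A, so f_B = 599.3 − 6.3333 = 592.9667 Hz.
C is above B, so f_C = 592.9667 + 8.7 = 601.6667 Hz.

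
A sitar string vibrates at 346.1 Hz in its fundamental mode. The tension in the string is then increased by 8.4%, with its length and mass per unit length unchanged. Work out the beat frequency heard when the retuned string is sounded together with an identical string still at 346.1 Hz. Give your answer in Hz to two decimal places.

For a string, f ∝ √T, so the new frequency is 346.1·√1.084 = 360.3431 Hz.
f_beat = |360.3431 − 346.1| = 14.24 Hz.

14.24 Hz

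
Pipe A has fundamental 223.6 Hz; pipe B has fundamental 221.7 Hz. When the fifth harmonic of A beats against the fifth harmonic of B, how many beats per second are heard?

9.5 Hz

Fifth harmonic of the first: 5·223.6 = 1118.0 Hz.
Fifth harmonic of the second: 5·221.7 = 1108.5 Hz.
f_beat = |1118.0 − 1108.5| = 9.5 Hz.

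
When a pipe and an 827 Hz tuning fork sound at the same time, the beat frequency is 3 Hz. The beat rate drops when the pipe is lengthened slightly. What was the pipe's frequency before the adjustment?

|f − 827| = 3, so the pipe was at either 824 Hz or 830 Hz.
A longer pipe has a lower fundamental; the adjustment lowers the pipe's frequency.
The beat rate fell, so the adjustment moved the pipe toward 827 Hz — it must have started above the reference.

830 Hz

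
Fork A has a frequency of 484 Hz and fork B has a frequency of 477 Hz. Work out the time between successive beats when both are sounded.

0.143 s

f_beat = |484 − 477| = 7 Hz.
Beat period T = 1 / f_beat = 1 / 7 s.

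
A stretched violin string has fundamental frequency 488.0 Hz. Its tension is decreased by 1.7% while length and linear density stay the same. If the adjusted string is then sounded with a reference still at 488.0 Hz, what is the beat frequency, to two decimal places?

For a string, f ∝ √T, so the new frequency is 488.0·√0.983 = 483.8342 Hz.
f_beat = |483.8342 − 488.0| = 4.17 Hz.

4.17 Hz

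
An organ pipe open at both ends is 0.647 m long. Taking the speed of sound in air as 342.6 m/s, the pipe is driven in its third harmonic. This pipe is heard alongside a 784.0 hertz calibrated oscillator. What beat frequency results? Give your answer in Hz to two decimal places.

Open pipe: f_n = n·v/(2L) = 3·342.6/(2·0.647) = 794.2813 Hz.
f_beat = |794.2813 − 784.0| = 10.28 Hz.

10.28 Hz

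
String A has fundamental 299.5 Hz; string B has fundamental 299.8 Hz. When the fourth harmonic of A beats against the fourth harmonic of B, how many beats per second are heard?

1.2 Hz

Fourth harmonic of the first: 4·299.5 = 1198.0 Hz.
Fourth harmonic of the second: 4·299.8 = 1199.2 Hz.
f_beat = |1198.0 − 1199.2| = 1.2 Hz.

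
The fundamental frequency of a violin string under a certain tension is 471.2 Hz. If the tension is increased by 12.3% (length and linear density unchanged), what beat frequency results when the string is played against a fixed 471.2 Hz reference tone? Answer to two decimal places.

28.14 Hz

For a string, f ∝ √T, so the new frequency is 471.2·√1.123 = 499.3386 Hz.
f_beat = |499.3386 − 471.2| = 28.14 Hz.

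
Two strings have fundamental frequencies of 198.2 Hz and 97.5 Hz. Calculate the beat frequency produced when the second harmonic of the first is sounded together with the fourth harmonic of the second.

6.4 Hz

Second harmonic of the first: 2·198.2 = 396.4 Hz.
Fourth harmonic of the second: 4·97.5 = 390.0 Hz.
f_beat = |396.4 − 390.0| = 6.4 Hz.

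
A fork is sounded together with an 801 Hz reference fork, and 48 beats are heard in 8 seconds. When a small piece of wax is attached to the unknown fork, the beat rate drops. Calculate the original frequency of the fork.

Beat frequency = 48/8 = 6 Hz.
|f − 801| = 6, so the fork was at either 795 Hz or 807 Hz.
Loading a fork with wax lowers its frequency; the adjustment lowers the fork's frequency.
The beat rate fell, so the adjustment moved the fork toward 801 Hz — it must have started above the reference.

807 Hz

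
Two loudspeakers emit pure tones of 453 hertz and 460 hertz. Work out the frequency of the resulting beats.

Beats arise from superposition of two nearby frequencies; the beat rate is |f₁ − f₂|.
|453 − 460| = 7 Hz.

7 Hz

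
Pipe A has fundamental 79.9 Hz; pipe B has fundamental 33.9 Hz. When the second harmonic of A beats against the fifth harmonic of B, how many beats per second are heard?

Second harmonic of the first: 2·79.9 = 159.8 Hz.
Fifth harmonic of the second: 5·33.9 = 169.5 Hz.
f_beat = |159.8 − 169.5| = 9.7 Hz.

9.7 Hz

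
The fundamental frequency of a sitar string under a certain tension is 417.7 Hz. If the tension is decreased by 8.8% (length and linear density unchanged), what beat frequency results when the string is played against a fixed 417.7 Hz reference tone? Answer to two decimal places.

18.80 Hz

For a string, f ∝ √T, so the new frequency is 417.7·√0.912 = 398.8980 Hz.
f_beat = |398.8980 − 417.7| = 18.80 Hz.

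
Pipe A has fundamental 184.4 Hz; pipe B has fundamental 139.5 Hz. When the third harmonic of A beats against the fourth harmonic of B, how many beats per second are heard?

4.8 Hz

Third harmonic of the first: 3·184.4 = 553.2 Hz.
Fourth harmonic of the second: 4·139.5 = 558.0 Hz.
f_beat = |553.2 − 558.0| = 4.8 Hz.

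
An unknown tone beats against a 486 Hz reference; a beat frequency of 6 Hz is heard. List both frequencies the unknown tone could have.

480 Hz or 492 Hz

|f − 486| = 6, so f = 486 ± 6.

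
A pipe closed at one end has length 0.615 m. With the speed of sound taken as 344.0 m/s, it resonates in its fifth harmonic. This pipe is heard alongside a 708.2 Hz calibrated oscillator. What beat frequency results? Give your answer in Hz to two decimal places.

Closed pipe (odd harmonics): f_n = n·v/(4L) = 5·344.0/(4·0.615) = 699.1870 Hz.
f_beat = |699.1870 − 708.2| = 9.01 Hz.

9.01 Hz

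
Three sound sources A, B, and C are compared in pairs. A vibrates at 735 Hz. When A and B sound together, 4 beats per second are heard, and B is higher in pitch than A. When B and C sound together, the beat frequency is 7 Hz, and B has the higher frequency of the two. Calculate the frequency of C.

B is above A, so f_B = 735 + 4 = 739 Hz.
C is below B, so f_C = 739 − 7 = 732 Hz.

732 Hz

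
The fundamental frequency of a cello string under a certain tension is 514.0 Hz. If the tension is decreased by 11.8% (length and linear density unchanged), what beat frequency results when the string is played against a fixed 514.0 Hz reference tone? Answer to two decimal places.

31.28 Hz

For a string, f ∝ √T, so the new frequency is 514.0·√0.882 = 482.7224 Hz.
f_beat = |482.7224 − 514.0| = 31.28 Hz.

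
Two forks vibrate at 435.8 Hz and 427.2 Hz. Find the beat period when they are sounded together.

f_beat = |435.8 − 427.2| = 8.6 Hz.
Beat period T = 1 / f_beat = 1 / 8.6 s.

0.116 s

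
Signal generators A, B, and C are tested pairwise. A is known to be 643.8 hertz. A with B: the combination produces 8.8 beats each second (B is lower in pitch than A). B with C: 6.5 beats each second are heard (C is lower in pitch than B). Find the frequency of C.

628.5 Hz

B is below A, so f_B = 643.8 − 8.8 = 635 Hz.
C is below B, so f_C = 635 − 6.5 = 628.5 Hz.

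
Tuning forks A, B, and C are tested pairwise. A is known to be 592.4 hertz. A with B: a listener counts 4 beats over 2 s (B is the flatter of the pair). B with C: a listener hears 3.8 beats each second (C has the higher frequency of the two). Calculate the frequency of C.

594.2 Hz

A–B: Beat frequency = 4/2 = 2 Hz.
B is below A, so f_B = 592.4 − 2 = 590.4 Hz.
C is above B, so f_C = 590.4 + 3.8 = 594.2 Hz.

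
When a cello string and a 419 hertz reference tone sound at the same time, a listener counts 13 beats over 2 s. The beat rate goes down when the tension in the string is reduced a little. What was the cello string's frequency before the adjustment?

Beat frequency = 13/2 = 6.5 Hz.
|f − 419| = 6.5, so the cello string was at either 412.5 Hz or 425.5 Hz.
Lower tension means lower frequency; the adjustment lowers the cello string's frequency.
The beat rate fell, so the adjustment moved the cello string toward 419 Hz — it must have started above the reference.

425.5 Hz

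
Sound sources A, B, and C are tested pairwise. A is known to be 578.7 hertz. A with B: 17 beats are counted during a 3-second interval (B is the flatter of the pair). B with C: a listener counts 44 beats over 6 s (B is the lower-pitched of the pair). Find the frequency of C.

A–B: Beat frequency = 17/3 = 5.6667 Hz.
B is below A, so f_B = 578.7 − 5.6667 = 573.0333 Hz.
B–C: Beat frequency = 44/6 = 7.3333 Hz.
C is above B, so f_C = 573.0333 + 7.3333 = 580.3667 Hz.

580.3667 Hz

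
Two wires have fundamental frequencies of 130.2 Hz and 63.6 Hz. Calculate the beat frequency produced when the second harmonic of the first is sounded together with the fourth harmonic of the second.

6.0 Hz

Second harmonic of the first: 2·130.2 = 260.4 Hz.
Fourth harmonic of the second: 4·63.6 = 254.4 Hz.
f_beat = |260.4 − 254.4| = 6.0 Hz.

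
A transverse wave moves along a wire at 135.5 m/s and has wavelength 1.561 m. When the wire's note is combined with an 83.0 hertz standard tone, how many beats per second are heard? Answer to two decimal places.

3.80 Hz

Source frequency f = v/λ = 135.5/1.561 = 86.8033 Hz.
f_beat = |86.8033 − 83.0| = 3.80 Hz.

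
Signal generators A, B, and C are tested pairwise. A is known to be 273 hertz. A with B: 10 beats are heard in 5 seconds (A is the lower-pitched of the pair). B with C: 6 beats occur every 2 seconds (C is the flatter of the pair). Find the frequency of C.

272 Hz

A–B: Beat frequency = 10/5 = 2 Hz.
B is above A, so f_B = 273 + 2 = 275 Hz.
B–C: Beat frequency = 6/2 = 3 Hz.
C is below B, so f_C = 275 − 3 = 272 Hz.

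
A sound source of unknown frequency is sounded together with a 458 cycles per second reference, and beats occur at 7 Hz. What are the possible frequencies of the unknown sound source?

|f − 458| = 7, so f = 458 ± 7.

451 Hz or 465 Hz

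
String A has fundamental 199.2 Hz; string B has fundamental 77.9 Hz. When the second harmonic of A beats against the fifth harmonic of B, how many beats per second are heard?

Second harmonic of the first: 2·199.2 = 398.4 Hz.
Fifth harmonic of the second: 5·77.9 = 389.5 Hz.
f_beat = |398.4 − 389.5| = 8.9 Hz.

8.9 Hz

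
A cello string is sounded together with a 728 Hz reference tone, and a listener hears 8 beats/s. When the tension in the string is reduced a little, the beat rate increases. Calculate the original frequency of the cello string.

|f − 728| = 8, so the cello string was at either 720 Hz or 736 Hz.
Lower tension means lower frequency; the adjustment lowers the cello string's frequency.
The beat rate rose, so the adjustment moved the cello string further from 728 Hz — it was already below the reference.

720 Hz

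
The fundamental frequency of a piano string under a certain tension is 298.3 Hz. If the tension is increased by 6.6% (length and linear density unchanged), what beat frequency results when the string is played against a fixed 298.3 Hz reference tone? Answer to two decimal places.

9.69 Hz

For a string, f ∝ √T, so the new frequency is 298.3·√1.066 = 307.9866 Hz.
f_beat = |307.9866 − 298.3| = 9.69 Hz.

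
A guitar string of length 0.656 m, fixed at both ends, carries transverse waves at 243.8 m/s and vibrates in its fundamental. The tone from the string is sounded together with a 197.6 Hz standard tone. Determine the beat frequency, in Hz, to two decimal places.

11.78 Hz

For a string fixed at both ends, f_n = n·v/(2L) = 1·243.8/(2·0.656) = 185.8232 Hz.
f_beat = |185.8232 − 197.6| = 11.78 Hz.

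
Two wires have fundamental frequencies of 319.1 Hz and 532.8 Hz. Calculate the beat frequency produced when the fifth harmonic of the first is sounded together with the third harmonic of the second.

Fifth harmonic of the first: 5·319.1 = 1595.5 Hz.
Third harmonic of the second: 3·532.8 = 1598.4 Hz.
f_beat = |1595.5 − 1598.4| = 2.9 Hz.

2.9 Hz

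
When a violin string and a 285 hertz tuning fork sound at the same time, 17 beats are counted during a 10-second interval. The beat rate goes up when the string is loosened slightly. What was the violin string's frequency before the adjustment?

Beat frequency = 17/10 = 1.7 Hz.
|f − 285| = 1.7, so the violin string was at either 283.3 Hz or 286.7 Hz.
Reducing tension lowers a string's frequency; the adjustment lowers the violin string's frequency.
The beat rate rose, so the adjustment moved the violin string further from 285 Hz — it was already below the reference.

283.3 Hz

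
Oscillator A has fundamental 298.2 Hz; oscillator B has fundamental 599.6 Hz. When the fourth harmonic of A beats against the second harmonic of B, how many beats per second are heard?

Fourth harmonic of the first: 4·298.2 = 1192.8 Hz.
Second harmonic of the second: 2·599.6 = 1199.2 Hz.
f_beat = |1192.8 − 1199.2| = 6.4 Hz.

6.4 Hz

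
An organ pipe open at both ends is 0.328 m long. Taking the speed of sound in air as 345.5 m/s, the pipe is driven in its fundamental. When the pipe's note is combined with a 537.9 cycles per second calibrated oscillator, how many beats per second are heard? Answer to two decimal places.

11.22 Hz

Open pipe: f_n = n·v/(2L) = 1·345.5/(2·0.328) = 526.6768 Hz.
f_beat = |526.6768 − 537.9| = 11.22 Hz.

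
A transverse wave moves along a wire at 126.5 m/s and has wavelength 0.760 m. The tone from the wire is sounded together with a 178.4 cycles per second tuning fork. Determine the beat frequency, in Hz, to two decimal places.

Source frequency f = v/λ = 126.5/0.760 = 166.4474 Hz.
f_beat = |166.4474 − 178.4| = 11.95 Hz.

11.95 Hz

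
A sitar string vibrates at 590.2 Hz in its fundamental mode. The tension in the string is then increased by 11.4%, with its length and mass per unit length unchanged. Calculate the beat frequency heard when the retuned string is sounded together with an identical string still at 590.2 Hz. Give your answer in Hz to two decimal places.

For a string, f ∝ √T, so the new frequency is 590.2·√1.114 = 622.9337 Hz.
f_beat = |622.9337 − 590.2| = 32.73 Hz.

32.73 Hz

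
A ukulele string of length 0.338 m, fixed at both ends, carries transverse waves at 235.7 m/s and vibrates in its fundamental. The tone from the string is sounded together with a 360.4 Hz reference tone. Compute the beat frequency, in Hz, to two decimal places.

For a string fixed at both ends, f_n = n·v/(2L) = 1·235.7/(2·0.338) = 348.6686 Hz.
f_beat = |348.6686 − 360.4| = 11.73 Hz.

11.73 Hz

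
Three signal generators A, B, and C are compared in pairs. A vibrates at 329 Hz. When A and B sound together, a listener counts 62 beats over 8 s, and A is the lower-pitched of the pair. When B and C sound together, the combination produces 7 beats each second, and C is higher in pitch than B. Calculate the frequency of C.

343.75 Hz

A–B: Beat frequency = 62/8 = 7.75 Hz.
B is above A, so f_B = 329 + 7.75 = 336.75 Hz.
C is above B, so f_C = 336.75 + 7 = 343.75 Hz.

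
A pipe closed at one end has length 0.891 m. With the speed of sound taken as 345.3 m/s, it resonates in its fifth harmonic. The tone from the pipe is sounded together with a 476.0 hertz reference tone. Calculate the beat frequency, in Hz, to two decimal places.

Closed pipe (odd harmonics): f_n = n·v/(4L) = 5·345.3/(4·0.891) = 484.4276 Hz.
f_beat = |484.4276 − 476.0| = 8.43 Hz.

8.43 Hz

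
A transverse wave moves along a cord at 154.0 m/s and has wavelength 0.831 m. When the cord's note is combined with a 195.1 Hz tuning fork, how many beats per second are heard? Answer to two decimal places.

Source frequency f = v/λ = 154.0/0.831 = 185.3189 Hz.
f_beat = |185.3189 − 195.1| = 9.78 Hz.

9.78 Hz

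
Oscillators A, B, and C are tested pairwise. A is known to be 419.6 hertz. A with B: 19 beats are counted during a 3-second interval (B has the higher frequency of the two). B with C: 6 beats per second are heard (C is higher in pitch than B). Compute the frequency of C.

A–B: Beat frequency = 19/3 = 6.3333 Hz.
B is above A, so f_B = 419.6 + 6.3333 = 425.9333 Hz.
C is above B, so f_C = 425.9333 + 6 = 431.9333 Hz.

431.9333 Hz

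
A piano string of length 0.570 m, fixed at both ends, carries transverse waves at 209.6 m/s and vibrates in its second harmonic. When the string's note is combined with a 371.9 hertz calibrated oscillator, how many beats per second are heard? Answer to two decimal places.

4.18 Hz

For a string fixed at both ends, f_n = n·v/(2L) = 2·209.6/(2·0.570) = 367.7193 Hz.
f_beat = |367.7193 − 371.9| = 4.18 Hz.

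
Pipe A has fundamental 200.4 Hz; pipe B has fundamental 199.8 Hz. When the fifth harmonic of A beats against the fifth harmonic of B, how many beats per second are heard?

3.0 Hz

Fifth harmonic of the first: 5·200.4 = 1002.0 Hz.
Fifth harmonic of the second: 5·199.8 = 999.0 Hz.
f_beat = |1002.0 − 999.0| = 3.0 Hz.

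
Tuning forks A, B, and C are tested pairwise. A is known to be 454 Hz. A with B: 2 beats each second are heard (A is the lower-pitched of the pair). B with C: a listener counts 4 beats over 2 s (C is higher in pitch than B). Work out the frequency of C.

B is above A, so f_B = 454 + 2 = 456 Hz.
B–C: Beat frequency = 4/2 = 2 Hz.
C is above B, so f_C = 456 + 2 = 458 Hz.

458 Hz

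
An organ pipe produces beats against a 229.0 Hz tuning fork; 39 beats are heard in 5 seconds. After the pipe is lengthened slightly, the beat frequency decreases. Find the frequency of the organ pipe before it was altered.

236.8 Hz

Beat frequency = 39/5 = 7.8 Hz.
|f − 229.0| = 7.8, so the organ pipe was at either 221.2 Hz or 236.8 Hz.
A longer pipe has a lower fundamental; the adjustment lowers the organ pipe's frequency.
The beat rate fell, so the adjustment moved the organ pipe toward 229.0 Hz — it must have started above the reference.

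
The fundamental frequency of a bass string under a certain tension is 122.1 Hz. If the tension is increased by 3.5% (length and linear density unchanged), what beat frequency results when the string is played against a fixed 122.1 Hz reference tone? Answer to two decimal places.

For a string, f ∝ √T, so the new frequency is 122.1·√1.035 = 124.2184 Hz.
f_beat = |124.2184 − 122.1| = 2.12 Hz.

2.12 Hz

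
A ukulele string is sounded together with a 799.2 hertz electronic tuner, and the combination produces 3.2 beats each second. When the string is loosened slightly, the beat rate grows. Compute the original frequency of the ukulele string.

|f − 799.2| = 3.2, so the ukulele string was at either 796 Hz or 802.4 Hz.
Reducing tension lowers a string's frequency; the adjustment lowers the ukulele string's frequency.
The beat rate rose, so the adjustment moved the ukulele string further from 799.2 Hz — it was already below the reference.

796 Hz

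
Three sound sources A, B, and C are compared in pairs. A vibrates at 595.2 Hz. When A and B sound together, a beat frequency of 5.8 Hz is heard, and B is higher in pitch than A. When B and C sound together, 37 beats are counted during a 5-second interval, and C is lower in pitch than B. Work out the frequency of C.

593.6 Hz

B is above A, so f_B = 595.2 + 5.8 = 601 Hz.
B–C: Beat frequency = 37/5 = 7.4 Hz.
C is below B, so f_C = 601 − 7.4 = 593.6 Hz.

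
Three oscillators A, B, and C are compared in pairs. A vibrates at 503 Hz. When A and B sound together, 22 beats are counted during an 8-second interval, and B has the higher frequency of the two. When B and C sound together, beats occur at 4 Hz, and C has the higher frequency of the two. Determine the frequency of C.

A–B: Beat frequency = 22/8 = 2.75 Hz.
B is above A, so f_B = 503 + 2.75 = 505.75 Hz.
C is above B, so f_C = 505.75 + 4 = 509.75 Hz.

509.75 Hz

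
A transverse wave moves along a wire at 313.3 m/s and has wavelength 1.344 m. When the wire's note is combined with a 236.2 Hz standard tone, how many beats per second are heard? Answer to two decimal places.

Source frequency f = v/λ = 313.3/1.344 = 233.1101 Hz.
f_beat = |233.1101 − 236.2| = 3.09 Hz.

3.09 Hz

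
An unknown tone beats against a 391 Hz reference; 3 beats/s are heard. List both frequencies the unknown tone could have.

388 Hz or 394 Hz

|f − 391| = 3, so f = 391 ± 3.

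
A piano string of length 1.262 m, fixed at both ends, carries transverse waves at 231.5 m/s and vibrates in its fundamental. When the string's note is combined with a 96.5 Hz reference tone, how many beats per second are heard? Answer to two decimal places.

For a string fixed at both ends, f_n = n·v/(2L) = 1·231.5/(2·1.262) = 91.7195 Hz.
f_beat = |91.7195 − 96.5| = 4.78 Hz.

4.78 Hz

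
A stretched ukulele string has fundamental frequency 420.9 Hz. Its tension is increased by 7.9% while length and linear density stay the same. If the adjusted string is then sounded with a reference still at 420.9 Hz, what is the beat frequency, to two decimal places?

16.31 Hz

For a string, f ∝ √T, so the new frequency is 420.9·√1.079 = 437.2096 Hz.
f_beat = |437.2096 − 420.9| = 16.31 Hz.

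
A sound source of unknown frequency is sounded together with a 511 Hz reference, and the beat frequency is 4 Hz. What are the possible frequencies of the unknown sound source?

507 Hz or 515 Hz

|f − 511| = 4, so f = 511 ± 4.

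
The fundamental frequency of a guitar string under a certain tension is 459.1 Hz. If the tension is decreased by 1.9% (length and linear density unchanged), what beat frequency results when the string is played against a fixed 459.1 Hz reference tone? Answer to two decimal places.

For a string, f ∝ √T, so the new frequency is 459.1·√0.981 = 454.7176 Hz.
f_beat = |454.7176 − 459.1| = 4.38 Hz.

4.38 Hz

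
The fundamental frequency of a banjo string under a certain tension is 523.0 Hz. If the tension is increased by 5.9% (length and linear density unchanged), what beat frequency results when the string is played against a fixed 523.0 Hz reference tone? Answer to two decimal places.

15.21 Hz

For a string, f ∝ √T, so the new frequency is 523.0·√1.059 = 538.2074 Hz.
f_beat = |538.2074 − 523.0| = 15.21 Hz.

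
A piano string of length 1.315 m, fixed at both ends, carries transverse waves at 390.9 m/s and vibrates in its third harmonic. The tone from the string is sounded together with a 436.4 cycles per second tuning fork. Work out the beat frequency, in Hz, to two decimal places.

For a string fixed at both ends, f_n = n·v/(2L) = 3·390.9/(2·1.315) = 445.8935 Hz.
f_beat = |445.8935 − 436.4| = 9.49 Hz.

9.49 Hz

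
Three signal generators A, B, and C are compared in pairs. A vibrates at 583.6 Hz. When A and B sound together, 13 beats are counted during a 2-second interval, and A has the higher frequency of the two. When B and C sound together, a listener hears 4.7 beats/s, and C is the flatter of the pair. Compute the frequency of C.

572.4 Hz

A–B: Beat frequency = 13/2 = 6.5 Hz.
B is below A, so f_B = 583.6 − 6.5 = 577.1 Hz.
C is below B, so f_C = 577.1 − 4.7 = 572.4 Hz.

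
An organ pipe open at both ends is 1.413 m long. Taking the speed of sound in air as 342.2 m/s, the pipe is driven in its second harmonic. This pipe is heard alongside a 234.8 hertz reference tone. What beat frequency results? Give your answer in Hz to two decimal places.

7.38 Hz

Open pipe: f_n = n·v/(2L) = 2·342.2/(2·1.413) = 242.1798 Hz.
f_beat = |242.1798 − 234.8| = 7.38 Hz.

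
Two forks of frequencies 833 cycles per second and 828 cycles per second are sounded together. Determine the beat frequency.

5 Hz

Beats arise from superposition of two nearby frequencies; the beat rate is |f₁ − f₂|.
|833 − 828| = 5 Hz.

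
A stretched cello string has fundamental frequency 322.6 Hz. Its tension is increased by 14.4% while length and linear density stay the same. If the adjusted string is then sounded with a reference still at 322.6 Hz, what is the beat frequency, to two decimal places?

For a string, f ∝ √T, so the new frequency is 322.6·√1.144 = 345.0463 Hz.
f_beat = |345.0463 − 322.6| = 22.45 Hz.

22.45 Hz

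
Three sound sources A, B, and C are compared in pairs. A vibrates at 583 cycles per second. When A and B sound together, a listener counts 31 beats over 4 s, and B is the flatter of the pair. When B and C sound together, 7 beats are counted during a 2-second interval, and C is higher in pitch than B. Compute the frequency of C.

A–B: Beat frequency = 31/4 = 7.75 Hz.
B is below A, so f_B = 583 − 7.75 = 575.25 Hz.
B–C: Beat frequency = 7/2 = 3.5 Hz.
C is above B, so f_C = 575.25 + 3.5 = 578.75 Hz.

578.75 Hz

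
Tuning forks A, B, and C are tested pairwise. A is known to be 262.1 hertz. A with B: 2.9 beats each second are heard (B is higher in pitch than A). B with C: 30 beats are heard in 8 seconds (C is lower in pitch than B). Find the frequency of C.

261.25 Hz

B is above A, so f_B = 262.1 + 2.9 = 265 Hz.
B–C: Beat frequency = 30/8 = 3.75 Hz.
C is below B, so f_C = 265 − 3.75 = 261.25 Hz.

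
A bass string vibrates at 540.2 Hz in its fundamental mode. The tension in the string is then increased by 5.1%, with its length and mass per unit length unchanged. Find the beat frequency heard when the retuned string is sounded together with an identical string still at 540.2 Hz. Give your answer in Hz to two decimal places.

For a string, f ∝ √T, so the new frequency is 540.2·√1.051 = 553.8038 Hz.
f_beat = |553.8038 − 540.2| = 13.60 Hz.

13.60 Hz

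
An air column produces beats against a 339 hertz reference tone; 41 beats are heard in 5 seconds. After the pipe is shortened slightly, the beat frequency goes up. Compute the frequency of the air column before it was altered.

Beat frequency = 41/5 = 8.2 Hz.
|f − 339| = 8.2, so the air column was at either 330.8 Hz or 347.2 Hz.
A shorter pipe has a higher fundamental; the adjustment raises the air column's frequency.
The beat rate rose, so the adjustment moved the air column further from 339 Hz — it was already above the reference.

347.2 Hz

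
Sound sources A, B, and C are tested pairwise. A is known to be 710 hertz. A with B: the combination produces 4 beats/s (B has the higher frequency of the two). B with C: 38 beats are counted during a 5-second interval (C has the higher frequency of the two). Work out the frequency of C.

B is above A, so f_B = 710 + 4 = 714 Hz.
B–C: Beat frequency = 38/5 = 7.6 Hz.
C is above B, so f_C = 714 + 7.6 = 721.6 Hz.

721.6 Hz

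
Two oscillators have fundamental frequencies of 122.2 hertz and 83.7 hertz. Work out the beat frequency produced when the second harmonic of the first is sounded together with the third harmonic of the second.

6.7 Hz

Second harmonic of the first: 2·122.2 = 244.4 Hz.
Third harmonic of the second: 3·83.7 = 251.1 Hz.
f_beat = |244.4 − 251.1| = 6.7 Hz.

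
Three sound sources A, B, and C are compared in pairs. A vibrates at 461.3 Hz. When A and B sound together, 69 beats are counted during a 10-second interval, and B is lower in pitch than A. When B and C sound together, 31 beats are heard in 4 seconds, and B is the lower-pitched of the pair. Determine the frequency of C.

462.15 Hz

A–B: Beat frequency = 69/10 = 6.9 Hz.
B is below A, so f_B = 461.3 − 6.9 = 454.4 Hz.
B–C: Beat frequency = 31/4 = 7.75 Hz.
C is above B, so f_C = 454.4 + 7.75 = 462.15 Hz.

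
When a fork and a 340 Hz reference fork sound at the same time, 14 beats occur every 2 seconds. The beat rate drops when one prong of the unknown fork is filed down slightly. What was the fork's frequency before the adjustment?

333 Hz

Beat frequency = 14/2 = 7 Hz.
|f − 340| = 7, so the fork was at either 333 Hz or 347 Hz.
Filing a prong removes mass and raises the fork's frequency; the adjustment raises the fork's frequency.
The beat rate fell, so the adjustment moved the fork toward 340 Hz — it must have started below the reference.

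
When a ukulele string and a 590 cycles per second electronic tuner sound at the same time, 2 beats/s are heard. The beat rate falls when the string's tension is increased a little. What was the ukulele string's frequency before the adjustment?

|f − 590| = 2, so the ukulele string was at either 588 Hz or 592 Hz.
Higher tension means higher frequency; the adjustment raises the ukulele string's frequency.
The beat rate fell, so the adjustment moved the ukulele string toward 590 Hz — it must have started below the reference.

588 Hz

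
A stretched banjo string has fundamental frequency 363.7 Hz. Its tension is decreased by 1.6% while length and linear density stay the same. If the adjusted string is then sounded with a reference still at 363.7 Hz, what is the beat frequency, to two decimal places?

2.92 Hz

For a string, f ∝ √T, so the new frequency is 363.7·√0.984 = 360.7787 Hz.
f_beat = |360.7787 − 363.7| = 2.92 Hz.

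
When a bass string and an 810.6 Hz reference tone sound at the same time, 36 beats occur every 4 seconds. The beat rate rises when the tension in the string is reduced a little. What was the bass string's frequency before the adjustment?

801.6 Hz

Beat frequency = 36/4 = 9 Hz.
|f − 810.6| = 9, so the bass string was at either 801.6 Hz or 819.6 Hz.
Lower tension means lower frequency; the adjustment lowers the bass string's frequency.
The beat rate rose, so the adjustment moved the bass string further from 810.6 Hz — it was already below the reference.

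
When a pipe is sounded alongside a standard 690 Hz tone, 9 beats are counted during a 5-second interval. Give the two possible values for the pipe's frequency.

688.2 Hz or 691.8 Hz

Beat frequency = 9/5 = 1.8 Hz.
|f − 690| = 1.8, so f = 690 ± 1.8.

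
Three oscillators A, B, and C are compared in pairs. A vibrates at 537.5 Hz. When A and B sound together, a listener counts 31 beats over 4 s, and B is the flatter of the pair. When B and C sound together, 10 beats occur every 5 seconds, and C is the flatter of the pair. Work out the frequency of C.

A–B: Beat frequency = 31/4 = 7.75 Hz.
B is below A, so f_B = 537.5 − 7.75 = 529.75 Hz.
B–C: Beat frequency = 10/5 = 2 Hz.
C is below B, so f_C = 529.75 − 2 = 527.75 Hz.

527.75 Hz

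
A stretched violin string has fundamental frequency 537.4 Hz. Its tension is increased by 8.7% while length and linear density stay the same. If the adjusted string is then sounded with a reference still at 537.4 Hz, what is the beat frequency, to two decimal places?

For a string, f ∝ √T, so the new frequency is 537.4·√1.087 = 560.2894 Hz.
f_beat = |560.2894 − 537.4| = 22.89 Hz.

22.89 Hz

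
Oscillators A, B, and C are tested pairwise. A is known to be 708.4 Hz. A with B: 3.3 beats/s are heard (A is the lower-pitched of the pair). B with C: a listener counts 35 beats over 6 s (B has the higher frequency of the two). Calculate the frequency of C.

B is above A, so f_B = 708.4 + 3.3 = 711.7 Hz.
B–C: Beat frequency = 35/6 = 5.8333 Hz.
C is below B, so f_C = 711.7 − 5.8333 = 705.8667 Hz.

705.8667 Hz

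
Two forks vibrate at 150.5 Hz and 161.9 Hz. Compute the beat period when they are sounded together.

f_beat = |150.5 − 161.9| = 11.4 Hz.
Beat period T = 1 / f_beat = 1 / 11.4 s.

0.088 s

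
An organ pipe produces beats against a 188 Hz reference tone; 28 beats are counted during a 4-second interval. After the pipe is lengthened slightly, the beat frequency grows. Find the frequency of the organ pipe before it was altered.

Beat frequency = 28/4 = 7 Hz.
|f − 188| = 7, so the organ pipe was at either 181 Hz or 195 Hz.
A longer pipe has a lower fundamental; the adjustment lowers the organ pipe's frequency.
The beat rate rose, so the adjustment moved the organ pipe further from 188 Hz — it was already below the reference.

181 Hz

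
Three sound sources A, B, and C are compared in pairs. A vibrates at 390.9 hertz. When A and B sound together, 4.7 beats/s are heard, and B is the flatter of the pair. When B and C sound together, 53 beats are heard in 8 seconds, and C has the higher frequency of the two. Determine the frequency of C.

392.825 Hz

B is below A, so f_B = 390.9 − 4.7 = 386.2 Hz.
B–C: Beat frequency = 53/8 = 6.625 Hz.
C is above B, so f_C = 386.2 + 6.625 = 392.825 Hz.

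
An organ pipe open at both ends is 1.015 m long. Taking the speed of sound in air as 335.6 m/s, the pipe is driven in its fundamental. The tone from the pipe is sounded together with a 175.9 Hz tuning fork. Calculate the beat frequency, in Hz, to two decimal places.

Open pipe: f_n = n·v/(2L) = 1·335.6/(2·1.015) = 165.3202 Hz.
f_beat = |165.3202 − 175.9| = 10.58 Hz.

10.58 Hz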